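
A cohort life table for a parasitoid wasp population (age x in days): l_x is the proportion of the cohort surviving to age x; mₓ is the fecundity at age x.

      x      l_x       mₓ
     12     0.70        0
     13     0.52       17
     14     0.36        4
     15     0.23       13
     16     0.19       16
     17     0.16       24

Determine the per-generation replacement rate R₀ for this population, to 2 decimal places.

20.15

R₀ = Σ l_x mₓ:
  age 12: 0.70 × 0 = 0.0000
  age 13: 0.52 × 17 = 8.8400
  age 14: 0.36 × 4 = 1.4400
  age 15: 0.23 × 13 = 2.9900
  age 16: 0.19 × 16 = 3.0400
  age 17: 0.16 × 24 = 3.8400
R₀ = 0.0000 + 8.8400 + 1.4400 + 2.9900 + 3.0400 + 3.8400 = 20.1500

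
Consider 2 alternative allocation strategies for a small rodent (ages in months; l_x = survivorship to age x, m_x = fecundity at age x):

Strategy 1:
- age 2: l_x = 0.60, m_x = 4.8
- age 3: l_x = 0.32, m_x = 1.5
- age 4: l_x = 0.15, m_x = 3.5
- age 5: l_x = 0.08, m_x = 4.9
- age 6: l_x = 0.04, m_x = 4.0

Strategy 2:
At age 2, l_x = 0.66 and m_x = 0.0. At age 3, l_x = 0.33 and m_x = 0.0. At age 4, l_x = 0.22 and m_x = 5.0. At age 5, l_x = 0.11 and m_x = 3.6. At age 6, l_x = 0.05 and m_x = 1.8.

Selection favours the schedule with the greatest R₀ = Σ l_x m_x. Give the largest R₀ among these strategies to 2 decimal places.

Strategy 1: R₀ = 0.60×4.8 + 0.32×1.5 + 0.15×3.5 + 0.08×4.9 + 0.04×4.0 = 4.4370
Strategy 2: R₀ = 0.66×0.0 + 0.33×0.0 + 0.22×5.0 + 0.11×3.6 + 0.05×1.8 = 1.5860
Highest R₀: strategy 1 with 4.4370.

4.44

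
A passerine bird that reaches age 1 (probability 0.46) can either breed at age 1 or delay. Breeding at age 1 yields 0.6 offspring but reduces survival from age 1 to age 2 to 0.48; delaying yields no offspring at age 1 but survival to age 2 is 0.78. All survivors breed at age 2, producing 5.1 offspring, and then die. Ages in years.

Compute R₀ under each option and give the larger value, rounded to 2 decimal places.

1.83

breed at age 1: R₀ = 0.46 × (0.6 + 0.48 × 5.1) = 0.46 × 3.0480 = 1.4021
delay to age 2: R₀ = 0.46 × (0.78 × 5.1) = 0.46 × 3.9780 = 1.8299
Higher: delay to age 2 (1.8299).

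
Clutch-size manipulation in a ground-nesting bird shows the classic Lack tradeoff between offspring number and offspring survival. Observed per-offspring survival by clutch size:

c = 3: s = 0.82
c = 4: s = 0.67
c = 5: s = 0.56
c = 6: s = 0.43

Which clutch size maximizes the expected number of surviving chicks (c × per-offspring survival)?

5

Expected surviving chicks = c × s(c):
  c=3: 3 × 0.82 = 2.460
  c=4: 4 × 0.67 = 2.680
  c=5: 5 × 0.56 = 2.800
  c=6: 6 × 0.43 = 2.580
Maximum at c = 5 (2.800 surviving chicks).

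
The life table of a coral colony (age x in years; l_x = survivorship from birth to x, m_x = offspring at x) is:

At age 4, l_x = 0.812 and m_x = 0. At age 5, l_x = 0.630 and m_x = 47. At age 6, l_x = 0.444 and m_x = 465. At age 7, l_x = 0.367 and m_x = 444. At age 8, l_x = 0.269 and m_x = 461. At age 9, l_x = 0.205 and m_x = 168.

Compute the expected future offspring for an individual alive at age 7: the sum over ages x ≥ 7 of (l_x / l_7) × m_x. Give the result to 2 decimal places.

l_7 = 0.367. Conditional survival from age 7 to x is l_x / l_7.
  x=7: (0.367/0.367) × 444 = 444.0000
  x=8: (0.269/0.367) × 461 = 337.8992
  x=9: (0.205/0.367) × 168 = 93.8420
Sum = 444.0000 + 337.8992 + 93.8420 = 875.7411

875.74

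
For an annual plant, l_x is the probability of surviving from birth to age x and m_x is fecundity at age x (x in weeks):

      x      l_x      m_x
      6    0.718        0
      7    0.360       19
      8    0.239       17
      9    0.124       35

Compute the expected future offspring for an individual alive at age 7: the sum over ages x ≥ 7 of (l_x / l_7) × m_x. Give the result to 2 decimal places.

42.34

l_7 = 0.360. Conditional survival from age 7 to x is l_x / l_7.
  x=7: (0.360/0.360) × 19 = 19.0000
  x=8: (0.239/0.360) × 17 = 11.2861
  x=9: (0.124/0.360) × 35 = 12.0556
Sum = 19.0000 + 11.2861 + 12.0556 = 42.3417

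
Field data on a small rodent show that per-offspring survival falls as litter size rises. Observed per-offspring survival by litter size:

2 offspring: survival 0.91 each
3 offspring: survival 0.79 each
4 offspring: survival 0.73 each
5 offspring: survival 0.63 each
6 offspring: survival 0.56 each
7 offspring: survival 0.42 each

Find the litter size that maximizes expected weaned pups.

6

Expected weaned pups = c × s(c):
  c=2: 2 × 0.91 = 1.820
  c=3: 3 × 0.79 = 2.370
  c=4: 4 × 0.73 = 2.920
  c=5: 5 × 0.63 = 3.150
  c=6: 6 × 0.56 = 3.360
  c=7: 7 × 0.42 = 2.940
Maximum at c = 6 (3.360 weaned pups).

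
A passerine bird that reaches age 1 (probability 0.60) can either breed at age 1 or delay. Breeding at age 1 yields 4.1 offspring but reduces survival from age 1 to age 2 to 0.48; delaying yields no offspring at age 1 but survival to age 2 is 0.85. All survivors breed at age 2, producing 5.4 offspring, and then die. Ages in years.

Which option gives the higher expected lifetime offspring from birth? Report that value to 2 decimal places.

breed at age 1: R₀ = 0.60 × (4.1 + 0.48 × 5.4) = 0.60 × 6.6920 = 4.0152
delay to age 2: R₀ = 0.60 × (0.85 × 5.4) = 0.60 × 4.5900 = 2.7540
Higher: breed at age 1 (4.0152).

4.02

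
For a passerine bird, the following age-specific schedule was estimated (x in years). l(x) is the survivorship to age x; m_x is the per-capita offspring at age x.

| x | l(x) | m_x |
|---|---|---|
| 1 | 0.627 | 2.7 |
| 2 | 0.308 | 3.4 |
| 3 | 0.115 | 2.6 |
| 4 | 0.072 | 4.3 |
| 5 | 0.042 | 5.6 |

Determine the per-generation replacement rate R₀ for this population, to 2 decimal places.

R₀ = Σ l(x) m_x:
  age 1: 0.627 × 2.7 = 1.6929
  age 2: 0.308 × 3.4 = 1.0472
  age 3: 0.115 × 2.6 = 0.2990
  age 4: 0.072 × 4.3 = 0.3096
  age 5: 0.042 × 5.6 = 0.2352
R₀ = 1.6929 + 1.0472 + 0.2990 + 0.3096 + 0.2352 = 3.5839

3.58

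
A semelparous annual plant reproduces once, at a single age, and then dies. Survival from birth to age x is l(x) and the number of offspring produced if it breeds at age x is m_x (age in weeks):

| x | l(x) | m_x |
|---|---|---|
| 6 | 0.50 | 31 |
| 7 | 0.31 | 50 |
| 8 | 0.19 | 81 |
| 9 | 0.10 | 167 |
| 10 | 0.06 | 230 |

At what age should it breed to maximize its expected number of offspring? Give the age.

Expected offspring if breeding at age x = l(x) × m_x:
  age 6: 0.50 × 31 = 15.500
  age 7: 0.31 × 50 = 15.500
  age 8: 0.19 × 81 = 15.390
  age 9: 0.10 × 167 = 16.700
  age 10: 0.06 × 230 = 13.800
Maximum at age 9 (16.700).

9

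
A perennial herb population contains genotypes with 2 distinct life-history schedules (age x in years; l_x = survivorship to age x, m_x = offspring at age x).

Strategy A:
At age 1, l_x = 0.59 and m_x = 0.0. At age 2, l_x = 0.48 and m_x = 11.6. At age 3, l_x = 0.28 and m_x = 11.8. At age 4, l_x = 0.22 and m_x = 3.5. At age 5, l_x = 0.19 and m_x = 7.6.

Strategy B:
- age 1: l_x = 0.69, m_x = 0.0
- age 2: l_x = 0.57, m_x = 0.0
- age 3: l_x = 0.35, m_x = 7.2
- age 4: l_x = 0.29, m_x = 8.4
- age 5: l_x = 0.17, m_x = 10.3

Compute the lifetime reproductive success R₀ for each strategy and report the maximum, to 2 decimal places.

Strategy A: R₀ = 0.59×0.0 + 0.48×11.6 + 0.28×11.8 + 0.22×3.5 + 0.19×7.6 = 11.0860
Strategy B: R₀ = 0.69×0.0 + 0.57×0.0 + 0.35×7.2 + 0.29×8.4 + 0.17×10.3 = 6.7070
Highest R₀: strategy A with 11.0860.

11.09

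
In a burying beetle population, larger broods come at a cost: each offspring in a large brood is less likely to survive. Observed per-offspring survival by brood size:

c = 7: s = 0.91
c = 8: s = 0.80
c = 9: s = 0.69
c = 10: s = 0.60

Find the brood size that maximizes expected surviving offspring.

Expected surviving offspring = c × s(c):
  c=7: 7 × 0.91 = 6.370
  c=8: 8 × 0.80 = 6.400
  c=9: 9 × 0.69 = 6.210
  c=10: 10 × 0.60 = 6.000
Maximum at c = 8 (6.400 surviving offspring).

8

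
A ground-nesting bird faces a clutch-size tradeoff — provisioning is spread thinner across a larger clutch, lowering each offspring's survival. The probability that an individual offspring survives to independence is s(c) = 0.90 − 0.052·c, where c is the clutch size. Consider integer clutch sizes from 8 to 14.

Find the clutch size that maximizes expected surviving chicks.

9

Expected surviving chicks = c × s(c):
  c=8: 8 × 0.484 = 3.872
  c=9: 9 × 0.432 = 3.888
  c=10: 10 × 0.380 = 3.800
  c=11: 11 × 0.328 = 3.608
  c=12: 12 × 0.276 = 3.312
  c=13: 13 × 0.224 = 2.912
  c=14: 14 × 0.172 = 2.408
Maximum at c = 9 (3.888 surviving chicks).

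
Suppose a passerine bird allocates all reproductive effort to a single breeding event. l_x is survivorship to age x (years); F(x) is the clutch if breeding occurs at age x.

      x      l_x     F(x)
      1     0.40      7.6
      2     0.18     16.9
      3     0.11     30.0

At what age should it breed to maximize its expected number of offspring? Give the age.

Expected offspring if breeding at age x = l_x × F(x):
  age 1: 0.40 × 7.6 = 3.040
  age 2: 0.18 × 16.9 = 3.042
  age 3: 0.11 × 30.0 = 3.300
Maximum at age 3 (3.300).

3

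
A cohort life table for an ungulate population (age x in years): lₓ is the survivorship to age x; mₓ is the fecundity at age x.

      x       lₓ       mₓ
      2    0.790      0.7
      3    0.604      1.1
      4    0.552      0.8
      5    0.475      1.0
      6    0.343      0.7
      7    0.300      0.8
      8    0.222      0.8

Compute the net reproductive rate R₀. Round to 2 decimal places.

R₀ = Σ lₓ mₓ:
  age 2: 0.790 × 0.7 = 0.5530
  age 3: 0.604 × 1.1 = 0.6644
  age 4: 0.552 × 0.8 = 0.4416
  age 5: 0.475 × 1.0 = 0.4750
  age 6: 0.343 × 0.7 = 0.2401
  age 7: 0.300 × 0.8 = 0.2400
  age 8: 0.222 × 0.8 = 0.1776
R₀ = 0.5530 + 0.6644 + 0.4416 + 0.4750 + 0.2401 + 0.2400 + 0.1776 = 2.7917

2.79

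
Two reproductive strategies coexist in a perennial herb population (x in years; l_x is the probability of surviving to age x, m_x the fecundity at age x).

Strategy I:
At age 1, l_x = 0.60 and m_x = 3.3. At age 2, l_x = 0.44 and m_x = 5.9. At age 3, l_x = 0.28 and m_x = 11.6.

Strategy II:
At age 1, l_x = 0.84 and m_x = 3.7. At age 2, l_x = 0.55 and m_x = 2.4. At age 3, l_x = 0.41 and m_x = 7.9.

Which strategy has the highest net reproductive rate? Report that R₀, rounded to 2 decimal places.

7.82

Strategy I: R₀ = 0.60×3.3 + 0.44×5.9 + 0.28×11.6 = 7.8240
Strategy II: R₀ = 0.84×3.7 + 0.55×2.4 + 0.41×7.9 = 7.6670
Highest R₀: strategy I with 7.8240.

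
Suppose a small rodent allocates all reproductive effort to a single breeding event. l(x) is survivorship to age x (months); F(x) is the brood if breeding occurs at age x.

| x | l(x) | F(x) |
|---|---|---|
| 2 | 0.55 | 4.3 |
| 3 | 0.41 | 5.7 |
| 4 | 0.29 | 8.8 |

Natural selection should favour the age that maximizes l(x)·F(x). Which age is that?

Expected offspring if breeding at age x = l(x) × F(x):
  age 2: 0.55 × 4.3 = 2.365
  age 3: 0.41 × 5.7 = 2.337
  age 4: 0.29 × 8.8 = 2.552
Maximum at age 4 (2.552).

4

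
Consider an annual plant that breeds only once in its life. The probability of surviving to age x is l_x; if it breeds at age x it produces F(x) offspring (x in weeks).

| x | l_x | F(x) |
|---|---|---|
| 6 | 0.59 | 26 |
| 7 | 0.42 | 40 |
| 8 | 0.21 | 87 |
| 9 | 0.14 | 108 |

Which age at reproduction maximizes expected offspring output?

8

Expected offspring if breeding at age x = l_x × F(x):
  age 6: 0.59 × 26 = 15.340
  age 7: 0.42 × 40 = 16.800
  age 8: 0.21 × 87 = 18.270
  age 9: 0.14 × 108 = 15.120
Maximum at age 8 (18.270).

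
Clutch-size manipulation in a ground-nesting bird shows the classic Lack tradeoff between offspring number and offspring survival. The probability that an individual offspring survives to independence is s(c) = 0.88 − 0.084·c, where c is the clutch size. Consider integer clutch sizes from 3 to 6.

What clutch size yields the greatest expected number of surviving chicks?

Expected surviving chicks = c × s(c):
  c=3: 3 × 0.628 = 1.884
  c=4: 4 × 0.544 = 2.176
  c=5: 5 × 0.460 = 2.300
  c=6: 6 × 0.376 = 2.256
Maximum at c = 5 (2.300 surviving chicks).

5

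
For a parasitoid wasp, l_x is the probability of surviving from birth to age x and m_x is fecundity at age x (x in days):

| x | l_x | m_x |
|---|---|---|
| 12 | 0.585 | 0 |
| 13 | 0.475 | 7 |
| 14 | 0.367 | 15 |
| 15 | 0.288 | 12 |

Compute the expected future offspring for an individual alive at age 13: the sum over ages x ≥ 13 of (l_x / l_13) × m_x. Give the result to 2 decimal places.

25.87

l_13 = 0.475. Conditional survival from age 13 to x is l_x / l_13.
  x=13: (0.475/0.475) × 7 = 7.0000
  x=14: (0.367/0.475) × 15 = 11.5895
  x=15: (0.288/0.475) × 12 = 7.2758
Sum = 7.0000 + 11.5895 + 7.2758 = 25.8653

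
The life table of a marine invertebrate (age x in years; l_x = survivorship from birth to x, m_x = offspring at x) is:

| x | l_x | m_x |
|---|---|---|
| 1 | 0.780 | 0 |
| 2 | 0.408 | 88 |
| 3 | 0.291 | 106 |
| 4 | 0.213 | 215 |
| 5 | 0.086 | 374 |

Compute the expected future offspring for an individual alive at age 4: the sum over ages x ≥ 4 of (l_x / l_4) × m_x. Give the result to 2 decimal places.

l_4 = 0.213. Conditional survival from age 4 to x is l_x / l_4.
  x=4: (0.213/0.213) × 215 = 215.0000
  x=5: (0.086/0.213) × 374 = 151.0047
Sum = 215.0000 + 151.0047 = 366.0047

366.00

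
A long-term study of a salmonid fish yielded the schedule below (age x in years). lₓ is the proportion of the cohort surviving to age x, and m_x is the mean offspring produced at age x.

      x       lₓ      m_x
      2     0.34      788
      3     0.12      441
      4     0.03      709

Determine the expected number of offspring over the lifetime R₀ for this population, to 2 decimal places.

342.11

R₀ = Σ lₓ m_x:
  age 2: 0.34 × 788 = 267.9200
  age 3: 0.12 × 441 = 52.9200
  age 4: 0.03 × 709 = 21.2700
R₀ = 267.9200 + 52.9200 + 21.2700 = 342.1100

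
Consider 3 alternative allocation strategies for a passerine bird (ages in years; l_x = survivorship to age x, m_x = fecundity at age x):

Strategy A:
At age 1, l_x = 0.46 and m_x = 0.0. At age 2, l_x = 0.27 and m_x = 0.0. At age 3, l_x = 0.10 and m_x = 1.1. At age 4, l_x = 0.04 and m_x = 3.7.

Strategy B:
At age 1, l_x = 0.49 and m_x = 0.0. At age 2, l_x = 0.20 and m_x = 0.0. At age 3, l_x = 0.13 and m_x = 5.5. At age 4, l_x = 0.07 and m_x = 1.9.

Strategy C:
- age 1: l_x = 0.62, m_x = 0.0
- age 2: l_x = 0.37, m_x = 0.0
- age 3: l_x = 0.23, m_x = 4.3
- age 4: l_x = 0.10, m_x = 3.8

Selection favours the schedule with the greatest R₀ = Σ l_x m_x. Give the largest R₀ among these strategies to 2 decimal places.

Strategy A: R₀ = 0.46×0.0 + 0.27×0.0 + 0.10×1.1 + 0.04×3.7 = 0.2580
Strategy B: R₀ = 0.49×0.0 + 0.20×0.0 + 0.13×5.5 + 0.07×1.9 = 0.8480
Strategy C: R₀ = 0.62×0.0 + 0.37×0.0 + 0.23×4.3 + 0.10×3.8 = 1.3690
Highest R₀: strategy C with 1.3690.

1.37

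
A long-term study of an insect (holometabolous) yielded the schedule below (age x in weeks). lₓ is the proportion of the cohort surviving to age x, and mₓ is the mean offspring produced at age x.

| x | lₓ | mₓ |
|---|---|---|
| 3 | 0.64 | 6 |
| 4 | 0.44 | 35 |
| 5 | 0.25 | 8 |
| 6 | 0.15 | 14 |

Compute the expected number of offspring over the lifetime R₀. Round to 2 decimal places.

23.34

R₀ = Σ lₓ mₓ:
  age 3: 0.64 × 6 = 3.8400
  age 4: 0.44 × 35 = 15.4000
  age 5: 0.25 × 8 = 2.0000
  age 6: 0.15 × 14 = 2.1000
R₀ = 3.8400 + 15.4000 + 2.0000 + 2.1000 = 23.3400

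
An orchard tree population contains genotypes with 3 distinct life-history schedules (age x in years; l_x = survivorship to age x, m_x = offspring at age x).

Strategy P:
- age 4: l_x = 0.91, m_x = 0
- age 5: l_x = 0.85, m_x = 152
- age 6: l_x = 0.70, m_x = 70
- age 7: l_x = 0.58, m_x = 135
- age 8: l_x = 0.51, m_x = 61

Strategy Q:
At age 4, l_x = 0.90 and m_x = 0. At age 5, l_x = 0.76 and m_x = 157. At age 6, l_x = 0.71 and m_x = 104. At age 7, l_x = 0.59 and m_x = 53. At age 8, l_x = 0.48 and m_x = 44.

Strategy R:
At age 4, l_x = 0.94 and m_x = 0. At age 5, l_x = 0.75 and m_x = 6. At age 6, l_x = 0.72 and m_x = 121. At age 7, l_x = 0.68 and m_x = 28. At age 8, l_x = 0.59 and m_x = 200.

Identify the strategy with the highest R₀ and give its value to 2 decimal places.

Strategy P: R₀ = 0.91×0 + 0.85×152 + 0.70×70 + 0.58×135 + 0.51×61 = 287.6100
Strategy Q: R₀ = 0.90×0 + 0.76×157 + 0.71×104 + 0.59×53 + 0.48×44 = 245.5500
Strategy R: R₀ = 0.94×0 + 0.75×6 + 0.72×121 + 0.68×28 + 0.59×200 = 228.6600
Highest R₀: strategy P with 287.6100.

287.61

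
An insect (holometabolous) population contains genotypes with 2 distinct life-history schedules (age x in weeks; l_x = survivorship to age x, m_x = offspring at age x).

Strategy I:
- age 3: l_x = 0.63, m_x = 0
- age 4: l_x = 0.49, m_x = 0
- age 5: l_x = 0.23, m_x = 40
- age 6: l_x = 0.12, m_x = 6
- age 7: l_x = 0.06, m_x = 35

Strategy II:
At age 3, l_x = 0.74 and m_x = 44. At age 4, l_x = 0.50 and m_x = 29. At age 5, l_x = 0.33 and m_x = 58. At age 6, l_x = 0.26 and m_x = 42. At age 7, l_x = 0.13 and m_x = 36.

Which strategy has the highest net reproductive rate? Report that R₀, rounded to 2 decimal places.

81.80

Strategy I: R₀ = 0.63×0 + 0.49×0 + 0.23×40 + 0.12×6 + 0.06×35 = 12.0200
Strategy II: R₀ = 0.74×44 + 0.50×29 + 0.33×58 + 0.26×42 + 0.13×36 = 81.8000
Highest R₀: strategy II with 81.8000.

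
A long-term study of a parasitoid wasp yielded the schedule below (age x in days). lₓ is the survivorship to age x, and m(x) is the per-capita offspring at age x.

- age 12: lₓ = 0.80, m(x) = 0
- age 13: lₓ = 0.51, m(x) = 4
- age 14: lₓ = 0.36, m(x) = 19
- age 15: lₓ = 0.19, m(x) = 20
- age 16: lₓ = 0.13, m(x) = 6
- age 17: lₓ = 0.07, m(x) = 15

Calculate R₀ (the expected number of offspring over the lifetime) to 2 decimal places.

14.51

R₀ = Σ lₓ m(x):
  age 12: 0.80 × 0 = 0.0000
  age 13: 0.51 × 4 = 2.0400
  age 14: 0.36 × 19 = 6.8400
  age 15: 0.19 × 20 = 3.8000
  age 16: 0.13 × 6 = 0.7800
  age 17: 0.07 × 15 = 1.0500
R₀ = 0.0000 + 2.0400 + 6.8400 + 3.8000 + 0.7800 + 1.0500 = 14.5100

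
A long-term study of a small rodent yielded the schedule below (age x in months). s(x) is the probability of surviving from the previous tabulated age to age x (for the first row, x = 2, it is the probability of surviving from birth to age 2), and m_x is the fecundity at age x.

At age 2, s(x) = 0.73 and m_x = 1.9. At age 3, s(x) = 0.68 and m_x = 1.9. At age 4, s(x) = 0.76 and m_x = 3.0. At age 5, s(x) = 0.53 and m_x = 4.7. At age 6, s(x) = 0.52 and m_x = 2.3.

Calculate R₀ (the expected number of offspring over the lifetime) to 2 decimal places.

4.64

Survivorship from birth: l_x = s_2·s_3·…·s_x.
  l_2 = 0.73000
  l_3 = 0.49640
  l_4 = 0.37726
  l_5 = 0.19995
  l_6 = 0.10397
R₀ = Σ l_x m_x:
  age 2: 0.73000 × 1.9 = 1.3870
  age 3: 0.49640 × 1.9 = 0.9432
  age 4: 0.37726 × 3.0 = 1.1318
  age 5: 0.19995 × 4.7 = 0.9398
  age 6: 0.10397 × 2.3 = 0.2391
R₀ = 1.3870 + 0.9432 + 1.1318 + 0.9398 + 0.2391 = 4.6408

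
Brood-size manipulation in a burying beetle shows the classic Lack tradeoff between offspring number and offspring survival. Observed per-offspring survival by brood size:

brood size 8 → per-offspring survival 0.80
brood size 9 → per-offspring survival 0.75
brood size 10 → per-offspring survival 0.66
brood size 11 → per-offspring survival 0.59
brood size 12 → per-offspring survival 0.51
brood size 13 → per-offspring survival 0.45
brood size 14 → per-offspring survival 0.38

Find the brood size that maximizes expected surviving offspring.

Expected surviving offspring = c × s(c):
  c=8: 8 × 0.80 = 6.400
  c=9: 9 × 0.75 = 6.750
  c=10: 10 × 0.66 = 6.600
  c=11: 11 × 0.59 = 6.490
  c=12: 12 × 0.51 = 6.120
  c=13: 13 × 0.45 = 5.850
  c=14: 14 × 0.38 = 5.320
Maximum at c = 9 (6.750 surviving offspring).

9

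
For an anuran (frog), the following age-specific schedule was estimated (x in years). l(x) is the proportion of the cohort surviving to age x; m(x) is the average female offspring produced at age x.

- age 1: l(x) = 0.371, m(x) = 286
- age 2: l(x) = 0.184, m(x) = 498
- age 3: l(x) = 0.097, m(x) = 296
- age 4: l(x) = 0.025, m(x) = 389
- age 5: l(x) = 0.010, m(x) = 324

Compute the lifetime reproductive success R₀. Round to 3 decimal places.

R₀ = Σ l(x) m(x):
  age 1: 0.371 × 286 = 106.1060
  age 2: 0.184 × 498 = 91.6320
  age 3: 0.097 × 296 = 28.7120
  age 4: 0.025 × 389 = 9.7250
  age 5: 0.010 × 324 = 3.2400
R₀ = 106.1060 + 91.6320 + 28.7120 + 9.7250 + 3.2400 = 239.4150

239.415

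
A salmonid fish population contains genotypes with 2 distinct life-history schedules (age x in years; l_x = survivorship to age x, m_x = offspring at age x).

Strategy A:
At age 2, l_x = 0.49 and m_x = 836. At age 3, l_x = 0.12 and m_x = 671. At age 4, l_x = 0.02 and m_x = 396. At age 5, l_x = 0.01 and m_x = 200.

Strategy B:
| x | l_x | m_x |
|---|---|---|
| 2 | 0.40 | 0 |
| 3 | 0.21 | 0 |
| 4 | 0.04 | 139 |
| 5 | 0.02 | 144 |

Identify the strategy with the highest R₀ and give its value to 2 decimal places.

Strategy A: R₀ = 0.49×836 + 0.12×671 + 0.02×396 + 0.01×200 = 500.0800
Strategy B: R₀ = 0.40×0 + 0.21×0 + 0.04×139 + 0.02×144 = 8.4400
Highest R₀: strategy A with 500.0800.

500.08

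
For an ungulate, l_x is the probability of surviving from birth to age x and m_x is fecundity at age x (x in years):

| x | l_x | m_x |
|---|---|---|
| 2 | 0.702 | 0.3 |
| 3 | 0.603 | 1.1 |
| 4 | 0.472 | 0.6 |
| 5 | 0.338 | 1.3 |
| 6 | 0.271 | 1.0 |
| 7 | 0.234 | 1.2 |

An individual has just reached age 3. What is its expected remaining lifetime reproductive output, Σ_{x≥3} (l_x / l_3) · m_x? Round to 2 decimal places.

3.21

l_3 = 0.603. Conditional survival from age 3 to x is l_x / l_3.
  x=3: (0.603/0.603) × 1.1 = 1.1000
  x=4: (0.472/0.603) × 0.6 = 0.4697
  x=5: (0.338/0.603) × 1.3 = 0.7287
  x=6: (0.271/0.603) × 1.0 = 0.4494
  x=7: (0.234/0.603) × 1.2 = 0.4657
Sum = 1.1000 + 0.4697 + 0.7287 + 0.4494 + 0.4657 = 3.2134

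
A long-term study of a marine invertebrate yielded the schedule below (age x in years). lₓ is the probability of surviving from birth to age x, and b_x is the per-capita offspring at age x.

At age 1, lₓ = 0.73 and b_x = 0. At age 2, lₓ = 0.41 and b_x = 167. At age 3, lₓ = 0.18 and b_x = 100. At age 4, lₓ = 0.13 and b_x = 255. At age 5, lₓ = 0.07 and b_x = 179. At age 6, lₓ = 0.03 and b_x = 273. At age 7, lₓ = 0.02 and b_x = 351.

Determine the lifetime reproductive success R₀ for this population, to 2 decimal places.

147.36

R₀ = Σ lₓ b_x:
  age 1: 0.73 × 0 = 0.0000
  age 2: 0.41 × 167 = 68.4700
  age 3: 0.18 × 100 = 18.0000
  age 4: 0.13 × 255 = 33.1500
  age 5: 0.07 × 179 = 12.5300
  age 6: 0.03 × 273 = 8.1900
  age 7: 0.02 × 351 = 7.0200
R₀ = 0.0000 + 68.4700 + 18.0000 + 33.1500 + 12.5300 + 8.1900 + 7.0200 = 147.3600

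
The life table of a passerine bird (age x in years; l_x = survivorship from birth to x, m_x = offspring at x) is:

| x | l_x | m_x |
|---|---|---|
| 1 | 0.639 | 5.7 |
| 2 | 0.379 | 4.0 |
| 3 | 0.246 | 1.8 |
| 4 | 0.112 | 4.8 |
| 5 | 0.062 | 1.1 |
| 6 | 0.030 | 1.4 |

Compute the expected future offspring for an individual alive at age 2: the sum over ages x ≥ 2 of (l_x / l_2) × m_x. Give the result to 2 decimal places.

l_2 = 0.379. Conditional survival from age 2 to x is l_x / l_2.
  x=2: (0.379/0.379) × 4.0 = 4.0000
  x=3: (0.246/0.379) × 1.8 = 1.1683
  x=4: (0.112/0.379) × 4.8 = 1.4185
  x=5: (0.062/0.379) × 1.1 = 0.1799
  x=6: (0.030/0.379) × 1.4 = 0.1108
Sum = 4.0000 + 1.1683 + 1.4185 + 0.1799 + 0.1108 = 6.8776

6.88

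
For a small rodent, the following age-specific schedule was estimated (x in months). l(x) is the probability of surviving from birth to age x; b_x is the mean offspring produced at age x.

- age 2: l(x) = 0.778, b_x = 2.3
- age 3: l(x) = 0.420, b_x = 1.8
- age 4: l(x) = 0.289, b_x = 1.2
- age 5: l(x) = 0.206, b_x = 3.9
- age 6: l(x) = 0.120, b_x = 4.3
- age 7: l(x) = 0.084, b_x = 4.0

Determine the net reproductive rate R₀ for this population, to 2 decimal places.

R₀ = Σ l(x) b_x:
  age 2: 0.778 × 2.3 = 1.7894
  age 3: 0.420 × 1.8 = 0.7560
  age 4: 0.289 × 1.2 = 0.3468
  age 5: 0.206 × 3.9 = 0.8034
  age 6: 0.120 × 4.3 = 0.5160
  age 7: 0.084 × 4.0 = 0.3360
R₀ = 1.7894 + 0.7560 + 0.3468 + 0.8034 + 0.5160 + 0.3360 = 4.5476

4.55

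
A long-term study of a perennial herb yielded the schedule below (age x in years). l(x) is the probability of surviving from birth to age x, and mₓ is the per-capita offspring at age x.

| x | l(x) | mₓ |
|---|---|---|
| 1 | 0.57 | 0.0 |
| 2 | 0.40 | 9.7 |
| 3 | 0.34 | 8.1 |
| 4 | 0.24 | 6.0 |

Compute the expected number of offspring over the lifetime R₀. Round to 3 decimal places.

8.074

R₀ = Σ l(x) mₓ:
  age 1: 0.57 × 0.0 = 0.0000
  age 2: 0.40 × 9.7 = 3.8800
  age 3: 0.34 × 8.1 = 2.7540
  age 4: 0.24 × 6.0 = 1.4400
R₀ = 0.0000 + 3.8800 + 2.7540 + 1.4400 = 8.0740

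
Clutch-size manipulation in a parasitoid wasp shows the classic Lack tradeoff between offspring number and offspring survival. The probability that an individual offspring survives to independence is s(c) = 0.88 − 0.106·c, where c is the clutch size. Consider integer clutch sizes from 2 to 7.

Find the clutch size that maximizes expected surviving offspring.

4

Expected surviving offspring = c × s(c):
  c=2: 2 × 0.668 = 1.336
  c=3: 3 × 0.562 = 1.686
  c=4: 4 × 0.456 = 1.824
  c=5: 5 × 0.350 = 1.750
  c=6: 6 × 0.244 = 1.464
  c=7: 7 × 0.138 = 0.966
Maximum at c = 4 (1.824 surviving offspring).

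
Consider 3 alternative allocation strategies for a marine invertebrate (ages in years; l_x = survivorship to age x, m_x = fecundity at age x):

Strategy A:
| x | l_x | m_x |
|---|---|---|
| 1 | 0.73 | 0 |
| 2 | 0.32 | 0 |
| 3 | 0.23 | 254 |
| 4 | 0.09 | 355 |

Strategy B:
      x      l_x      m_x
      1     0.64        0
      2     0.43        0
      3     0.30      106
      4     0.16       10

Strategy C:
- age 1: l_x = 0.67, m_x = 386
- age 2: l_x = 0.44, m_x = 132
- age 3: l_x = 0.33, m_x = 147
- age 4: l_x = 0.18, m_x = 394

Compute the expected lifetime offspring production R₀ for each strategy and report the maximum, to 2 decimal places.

Strategy A: R₀ = 0.73×0 + 0.32×0 + 0.23×254 + 0.09×355 = 90.3700
Strategy B: R₀ = 0.64×0 + 0.43×0 + 0.30×106 + 0.16×10 = 33.4000
Strategy C: R₀ = 0.67×386 + 0.44×132 + 0.33×147 + 0.18×394 = 436.1300
Highest R₀: strategy C with 436.1300.

436.13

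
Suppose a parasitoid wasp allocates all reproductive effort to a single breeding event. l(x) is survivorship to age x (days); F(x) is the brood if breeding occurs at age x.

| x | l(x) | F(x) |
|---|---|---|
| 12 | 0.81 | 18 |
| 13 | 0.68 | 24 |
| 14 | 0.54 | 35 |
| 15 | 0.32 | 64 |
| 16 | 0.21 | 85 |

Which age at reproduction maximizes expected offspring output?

Expected offspring if breeding at age x = l(x) × F(x):
  age 12: 0.81 × 18 = 14.580
  age 13: 0.68 × 24 = 16.320
  age 14: 0.54 × 35 = 18.900
  age 15: 0.32 × 64 = 20.480
  age 16: 0.21 × 85 = 17.850
Maximum at age 15 (20.480).

15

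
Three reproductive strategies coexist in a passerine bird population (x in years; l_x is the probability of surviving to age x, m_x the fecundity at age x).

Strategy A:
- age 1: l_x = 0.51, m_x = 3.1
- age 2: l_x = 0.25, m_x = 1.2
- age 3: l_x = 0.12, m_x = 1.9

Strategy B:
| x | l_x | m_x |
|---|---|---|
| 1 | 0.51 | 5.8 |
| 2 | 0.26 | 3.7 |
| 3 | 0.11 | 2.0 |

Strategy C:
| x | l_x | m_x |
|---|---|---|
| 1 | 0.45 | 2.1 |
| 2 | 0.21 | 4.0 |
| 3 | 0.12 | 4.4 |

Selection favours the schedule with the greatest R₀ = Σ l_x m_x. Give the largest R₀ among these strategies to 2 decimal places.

4.14

Strategy A: R₀ = 0.51×3.1 + 0.25×1.2 + 0.12×1.9 = 2.1090
Strategy B: R₀ = 0.51×5.8 + 0.26×3.7 + 0.11×2.0 = 4.1400
Strategy C: R₀ = 0.45×2.1 + 0.21×4.0 + 0.12×4.4 = 2.3130
Highest R₀: strategy B with 4.1400.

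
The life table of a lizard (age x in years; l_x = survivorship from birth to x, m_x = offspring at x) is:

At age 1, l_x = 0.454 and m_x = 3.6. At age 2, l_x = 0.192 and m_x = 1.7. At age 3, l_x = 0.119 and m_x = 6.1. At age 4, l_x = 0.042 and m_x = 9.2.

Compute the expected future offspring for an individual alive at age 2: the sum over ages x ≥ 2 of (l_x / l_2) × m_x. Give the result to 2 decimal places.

7.49

l_2 = 0.192. Conditional survival from age 2 to x is l_x / l_2.
  x=2: (0.192/0.192) × 1.7 = 1.7000
  x=3: (0.119/0.192) × 6.1 = 3.7807
  x=4: (0.042/0.192) × 9.2 = 2.0125
Sum = 1.7000 + 3.7807 + 2.0125 = 7.4932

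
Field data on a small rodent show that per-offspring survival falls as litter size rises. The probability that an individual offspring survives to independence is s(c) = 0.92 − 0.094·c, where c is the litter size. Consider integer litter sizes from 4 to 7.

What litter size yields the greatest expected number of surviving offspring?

Expected surviving offspring = c × s(c):
  c=4: 4 × 0.544 = 2.176
  c=5: 5 × 0.450 = 2.250
  c=6: 6 × 0.356 = 2.136
  c=7: 7 × 0.262 = 1.834
Maximum at c = 5 (2.250 surviving offspring).

5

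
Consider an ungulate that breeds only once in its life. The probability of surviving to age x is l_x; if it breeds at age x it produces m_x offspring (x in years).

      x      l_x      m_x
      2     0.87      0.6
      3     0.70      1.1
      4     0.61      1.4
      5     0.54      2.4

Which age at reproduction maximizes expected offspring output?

Expected offspring if breeding at age x = l_x × m_x:
  age 2: 0.87 × 0.6 = 0.522
  age 3: 0.70 × 1.1 = 0.770
  age 4: 0.61 × 1.4 = 0.854
  age 5: 0.54 × 2.4 = 1.296
Maximum at age 5 (1.296).

5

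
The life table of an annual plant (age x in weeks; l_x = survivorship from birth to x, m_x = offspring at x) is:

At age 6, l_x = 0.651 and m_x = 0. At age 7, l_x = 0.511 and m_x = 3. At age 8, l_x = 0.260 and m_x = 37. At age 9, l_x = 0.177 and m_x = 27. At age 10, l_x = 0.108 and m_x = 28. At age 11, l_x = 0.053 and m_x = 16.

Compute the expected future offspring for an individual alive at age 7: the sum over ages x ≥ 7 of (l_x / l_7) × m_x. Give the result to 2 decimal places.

l_7 = 0.511. Conditional survival from age 7 to x is l_x / l_7.
  x=7: (0.511/0.511) × 3 = 3.0000
  x=8: (0.260/0.511) × 37 = 18.8258
  x=9: (0.177/0.511) × 27 = 9.3523
  x=10: (0.108/0.511) × 28 = 5.9178
  x=11: (0.053/0.511) × 16 = 1.6595
Sum = 3.0000 + 18.8258 + 9.3523 + 5.9178 + 1.6595 = 38.7554

38.76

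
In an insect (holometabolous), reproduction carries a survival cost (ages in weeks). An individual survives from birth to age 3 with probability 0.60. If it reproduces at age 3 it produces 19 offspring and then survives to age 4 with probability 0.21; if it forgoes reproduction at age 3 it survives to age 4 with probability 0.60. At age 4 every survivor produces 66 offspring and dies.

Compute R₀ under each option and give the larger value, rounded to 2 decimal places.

breed at age 3: R₀ = 0.60 × (19 + 0.21 × 66) = 0.60 × 32.8600 = 19.7160
delay to age 4: R₀ = 0.60 × (0.60 × 66) = 0.60 × 39.6000 = 23.7600
Higher: delay to age 4 (23.7600).

23.76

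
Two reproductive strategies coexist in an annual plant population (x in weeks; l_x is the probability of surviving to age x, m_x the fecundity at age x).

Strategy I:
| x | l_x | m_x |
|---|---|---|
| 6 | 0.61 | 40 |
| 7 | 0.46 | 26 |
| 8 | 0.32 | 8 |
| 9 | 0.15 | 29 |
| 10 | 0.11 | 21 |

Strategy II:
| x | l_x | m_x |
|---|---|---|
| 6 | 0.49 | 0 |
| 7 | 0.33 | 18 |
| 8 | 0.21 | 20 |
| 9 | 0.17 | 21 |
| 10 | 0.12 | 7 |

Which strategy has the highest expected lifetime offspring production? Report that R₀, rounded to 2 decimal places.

Strategy I: R₀ = 0.61×40 + 0.46×26 + 0.32×8 + 0.15×29 + 0.11×21 = 45.5800
Strategy II: R₀ = 0.49×0 + 0.33×18 + 0.21×20 + 0.17×21 + 0.12×7 = 14.5500
Highest R₀: strategy I with 45.5800.

45.58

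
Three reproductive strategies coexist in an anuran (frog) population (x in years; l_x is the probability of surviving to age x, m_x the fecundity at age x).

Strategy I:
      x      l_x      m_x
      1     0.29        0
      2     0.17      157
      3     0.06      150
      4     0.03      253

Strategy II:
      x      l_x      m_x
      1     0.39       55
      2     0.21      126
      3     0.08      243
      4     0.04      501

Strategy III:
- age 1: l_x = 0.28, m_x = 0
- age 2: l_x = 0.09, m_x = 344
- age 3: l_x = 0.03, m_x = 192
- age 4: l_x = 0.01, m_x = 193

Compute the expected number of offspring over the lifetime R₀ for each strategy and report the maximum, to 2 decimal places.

87.39

Strategy I: R₀ = 0.29×0 + 0.17×157 + 0.06×150 + 0.03×253 = 43.2800
Strategy II: R₀ = 0.39×55 + 0.21×126 + 0.08×243 + 0.04×501 = 87.3900
Strategy III: R₀ = 0.28×0 + 0.09×344 + 0.03×192 + 0.01×193 = 38.6500
Highest R₀: strategy II with 87.3900.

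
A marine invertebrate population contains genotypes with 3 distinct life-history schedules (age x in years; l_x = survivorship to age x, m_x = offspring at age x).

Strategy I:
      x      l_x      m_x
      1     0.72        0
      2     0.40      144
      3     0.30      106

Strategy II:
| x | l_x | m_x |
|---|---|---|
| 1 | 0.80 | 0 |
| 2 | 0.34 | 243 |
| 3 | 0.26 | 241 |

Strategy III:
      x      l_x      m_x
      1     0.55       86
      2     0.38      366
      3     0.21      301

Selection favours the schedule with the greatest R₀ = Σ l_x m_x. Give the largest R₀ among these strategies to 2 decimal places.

Strategy I: R₀ = 0.72×0 + 0.40×144 + 0.30×106 = 89.4000
Strategy II: R₀ = 0.80×0 + 0.34×243 + 0.26×241 = 145.2800
Strategy III: R₀ = 0.55×86 + 0.38×366 + 0.21×301 = 249.5900
Highest R₀: strategy III with 249.5900.

249.59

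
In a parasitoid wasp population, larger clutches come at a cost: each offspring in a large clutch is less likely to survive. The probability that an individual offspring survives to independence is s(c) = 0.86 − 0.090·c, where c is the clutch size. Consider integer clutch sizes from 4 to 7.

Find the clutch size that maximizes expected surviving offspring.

5

Expected surviving offspring = c × s(c):
  c=4: 4 × 0.500 = 2.000
  c=5: 5 × 0.410 = 2.050
  c=6: 6 × 0.320 = 1.920
  c=7: 7 × 0.230 = 1.610
Maximum at c = 5 (2.050 surviving offspring).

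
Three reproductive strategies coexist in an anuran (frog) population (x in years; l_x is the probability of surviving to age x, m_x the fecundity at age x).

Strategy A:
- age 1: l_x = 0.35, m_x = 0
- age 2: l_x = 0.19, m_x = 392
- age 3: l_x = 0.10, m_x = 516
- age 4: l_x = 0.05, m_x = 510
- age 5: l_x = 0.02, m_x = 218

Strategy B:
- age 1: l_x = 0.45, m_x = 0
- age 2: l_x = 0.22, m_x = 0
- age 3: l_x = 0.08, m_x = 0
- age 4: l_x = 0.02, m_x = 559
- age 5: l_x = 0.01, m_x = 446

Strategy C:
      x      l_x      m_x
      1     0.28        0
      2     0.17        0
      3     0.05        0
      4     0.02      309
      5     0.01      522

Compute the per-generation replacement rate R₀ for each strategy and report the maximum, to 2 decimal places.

Strategy A: R₀ = 0.35×0 + 0.19×392 + 0.10×516 + 0.05×510 + 0.02×218 = 155.9400
Strategy B: R₀ = 0.45×0 + 0.22×0 + 0.08×0 + 0.02×559 + 0.01×446 = 15.6400
Strategy C: R₀ = 0.28×0 + 0.17×0 + 0.05×0 + 0.02×309 + 0.01×522 = 11.4000
Highest R₀: strategy A with 155.9400.

155.94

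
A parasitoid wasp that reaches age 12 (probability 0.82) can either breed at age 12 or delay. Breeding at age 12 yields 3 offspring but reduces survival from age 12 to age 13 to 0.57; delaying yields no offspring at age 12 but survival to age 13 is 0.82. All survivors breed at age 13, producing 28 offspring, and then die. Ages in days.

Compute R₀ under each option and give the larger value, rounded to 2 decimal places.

18.83

breed at age 12: R₀ = 0.82 × (3 + 0.57 × 28) = 0.82 × 18.9600 = 15.5472
delay to age 13: R₀ = 0.82 × (0.82 × 28) = 0.82 × 22.9600 = 18.8272
Higher: delay to age 13 (18.8272).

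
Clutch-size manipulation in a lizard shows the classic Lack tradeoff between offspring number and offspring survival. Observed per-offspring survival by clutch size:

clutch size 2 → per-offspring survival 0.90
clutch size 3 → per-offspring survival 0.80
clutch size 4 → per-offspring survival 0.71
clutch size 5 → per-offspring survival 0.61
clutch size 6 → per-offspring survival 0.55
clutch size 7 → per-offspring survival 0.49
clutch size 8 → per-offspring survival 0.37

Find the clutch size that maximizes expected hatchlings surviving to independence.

7

Expected hatchlings surviving to independence = c × s(c):
  c=2: 2 × 0.90 = 1.800
  c=3: 3 × 0.80 = 2.400
  c=4: 4 × 0.71 = 2.840
  c=5: 5 × 0.61 = 3.050
  c=6: 6 × 0.55 = 3.300
  c=7: 7 × 0.49 = 3.430
  c=8: 8 × 0.37 = 2.960
Maximum at c = 7 (3.430 hatchlings surviving to independence).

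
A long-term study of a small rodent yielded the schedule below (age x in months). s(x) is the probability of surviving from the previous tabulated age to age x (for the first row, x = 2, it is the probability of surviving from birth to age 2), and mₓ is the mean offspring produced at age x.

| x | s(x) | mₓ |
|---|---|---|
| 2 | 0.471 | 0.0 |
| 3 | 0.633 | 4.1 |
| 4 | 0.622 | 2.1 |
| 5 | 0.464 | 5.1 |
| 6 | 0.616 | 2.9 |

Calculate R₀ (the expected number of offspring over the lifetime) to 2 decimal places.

Survivorship from birth: l_x = s_2·s_3·…·s_x.
  l_2 = 0.47100
  l_3 = 0.29814
  l_4 = 0.18544
  l_5 = 0.08605
  l_6 = 0.05300
R₀ = Σ l_x mₓ:
  age 2: 0.47100 × 0.0 = 0.0000
  age 3: 0.29814 × 4.1 = 1.2224
  age 4: 0.18544 × 2.1 = 0.3894
  age 5: 0.08605 × 5.1 = 0.4389
  age 6: 0.05300 × 2.9 = 0.1537
R₀ = 0.0000 + 1.2224 + 0.3894 + 0.4389 + 0.1537 = 2.2044

2.20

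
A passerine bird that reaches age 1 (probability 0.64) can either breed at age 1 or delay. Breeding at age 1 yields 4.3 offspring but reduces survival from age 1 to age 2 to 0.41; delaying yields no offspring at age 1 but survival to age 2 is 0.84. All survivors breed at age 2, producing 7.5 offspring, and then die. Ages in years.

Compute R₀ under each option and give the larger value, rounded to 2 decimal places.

4.72

breed at age 1: R₀ = 0.64 × (4.3 + 0.41 × 7.5) = 0.64 × 7.3750 = 4.7200
delay to age 2: R₀ = 0.64 × (0.84 × 7.5) = 0.64 × 6.3000 = 4.0320
Higher: breed at age 1 (4.7200).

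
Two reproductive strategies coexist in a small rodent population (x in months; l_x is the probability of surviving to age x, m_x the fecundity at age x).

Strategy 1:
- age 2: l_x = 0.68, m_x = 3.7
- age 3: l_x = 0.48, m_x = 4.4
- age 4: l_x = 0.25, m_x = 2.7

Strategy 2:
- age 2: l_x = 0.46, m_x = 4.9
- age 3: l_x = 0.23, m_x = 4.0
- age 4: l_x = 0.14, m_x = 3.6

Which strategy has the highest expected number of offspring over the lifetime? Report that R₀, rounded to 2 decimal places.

5.30

Strategy 1: R₀ = 0.68×3.7 + 0.48×4.4 + 0.25×2.7 = 5.3030
Strategy 2: R₀ = 0.46×4.9 + 0.23×4.0 + 0.14×3.6 = 3.6780
Highest R₀: strategy 1 with 5.3030.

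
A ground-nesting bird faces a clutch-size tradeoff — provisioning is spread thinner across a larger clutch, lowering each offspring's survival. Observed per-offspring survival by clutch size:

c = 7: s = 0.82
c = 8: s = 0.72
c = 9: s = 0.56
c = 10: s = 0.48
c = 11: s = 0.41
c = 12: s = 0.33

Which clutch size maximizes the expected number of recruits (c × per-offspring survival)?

8

Expected recruits = c × s(c):
  c=7: 7 × 0.82 = 5.740
  c=8: 8 × 0.72 = 5.760
  c=9: 9 × 0.56 = 5.040
  c=10: 10 × 0.48 = 4.800
  c=11: 11 × 0.41 = 4.510
  c=12: 12 × 0.33 = 3.960
Maximum at c = 8 (5.760 recruits).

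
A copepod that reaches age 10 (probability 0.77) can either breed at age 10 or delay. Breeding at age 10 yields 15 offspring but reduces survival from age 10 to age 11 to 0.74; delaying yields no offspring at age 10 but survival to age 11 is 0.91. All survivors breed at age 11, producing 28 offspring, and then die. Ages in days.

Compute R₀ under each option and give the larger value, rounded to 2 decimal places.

breed at age 10: R₀ = 0.77 × (15 + 0.74 × 28) = 0.77 × 35.7200 = 27.5044
delay to age 11: R₀ = 0.77 × (0.91 × 28) = 0.77 × 25.4800 = 19.6196
Higher: breed at age 10 (27.5044).

27.50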